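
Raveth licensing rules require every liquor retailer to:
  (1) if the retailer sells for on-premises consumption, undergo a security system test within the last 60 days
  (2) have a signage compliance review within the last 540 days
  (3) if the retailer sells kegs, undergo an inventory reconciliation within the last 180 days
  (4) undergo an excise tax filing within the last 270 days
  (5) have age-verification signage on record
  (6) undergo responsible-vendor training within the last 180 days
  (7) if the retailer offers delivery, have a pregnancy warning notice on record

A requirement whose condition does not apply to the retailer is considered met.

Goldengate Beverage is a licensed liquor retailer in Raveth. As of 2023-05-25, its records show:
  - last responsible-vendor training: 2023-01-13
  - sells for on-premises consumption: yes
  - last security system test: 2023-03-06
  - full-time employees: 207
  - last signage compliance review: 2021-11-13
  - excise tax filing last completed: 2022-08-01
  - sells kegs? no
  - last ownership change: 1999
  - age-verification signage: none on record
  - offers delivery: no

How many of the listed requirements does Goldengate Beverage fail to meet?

4

1. condition 'sells for on-premises consumption' holds; security system test 80 days ago vs limit 60 → not met
2. signage compliance review 558 days ago vs limit 540 → not met
3. condition 'sells kegs' does not hold → requirement n/a → met
4. excise tax filing 297 days ago vs limit 270 → not met
5. age-verification signage absent → not met
6. responsible-vendor training 132 days ago vs limit 180 → met
7. condition 'offers delivery' does not hold → requirement n/a → met
Not met: 4 of 7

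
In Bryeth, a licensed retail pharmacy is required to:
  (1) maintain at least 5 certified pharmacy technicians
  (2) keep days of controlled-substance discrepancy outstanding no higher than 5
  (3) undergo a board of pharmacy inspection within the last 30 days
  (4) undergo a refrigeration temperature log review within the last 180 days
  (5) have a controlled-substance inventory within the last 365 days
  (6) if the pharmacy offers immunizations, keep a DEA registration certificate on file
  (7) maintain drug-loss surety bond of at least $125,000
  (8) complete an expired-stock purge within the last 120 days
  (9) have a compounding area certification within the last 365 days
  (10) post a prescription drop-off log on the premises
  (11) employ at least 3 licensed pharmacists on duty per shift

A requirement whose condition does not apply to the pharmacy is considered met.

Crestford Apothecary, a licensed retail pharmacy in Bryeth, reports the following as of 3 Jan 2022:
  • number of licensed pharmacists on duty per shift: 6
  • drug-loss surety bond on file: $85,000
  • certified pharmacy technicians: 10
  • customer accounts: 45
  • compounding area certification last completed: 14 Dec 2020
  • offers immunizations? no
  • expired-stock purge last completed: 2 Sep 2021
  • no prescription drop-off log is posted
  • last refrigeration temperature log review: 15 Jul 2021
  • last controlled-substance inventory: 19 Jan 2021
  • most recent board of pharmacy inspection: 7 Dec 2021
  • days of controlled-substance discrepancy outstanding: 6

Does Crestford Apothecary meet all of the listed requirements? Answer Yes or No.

1. certified pharmacy technicians 10 ≥ 5 → met
2. days of controlled-substance discrepancy outstanding 6 > 5 → not met
3. board of pharmacy inspection 27 days ago vs limit 30 → met
4. refrigeration temperature log review 172 days ago vs limit 180 → met
5. controlled-substance inventory 349 days ago vs limit 365 → met
6. condition 'offers immunizations' does not hold → requirement n/a → met
7. drug-loss surety bond $85,000 < $125,000 → not met
8. expired-stock purge 123 days ago vs limit 120 → not met
9. compounding area certification 385 days ago vs limit 365 → not met
10. prescription drop-off log absent → not met
11. licensed pharmacists on duty per shift 6 ≥ 3 → met
Not met: 2, 7, 8, 9, 10

No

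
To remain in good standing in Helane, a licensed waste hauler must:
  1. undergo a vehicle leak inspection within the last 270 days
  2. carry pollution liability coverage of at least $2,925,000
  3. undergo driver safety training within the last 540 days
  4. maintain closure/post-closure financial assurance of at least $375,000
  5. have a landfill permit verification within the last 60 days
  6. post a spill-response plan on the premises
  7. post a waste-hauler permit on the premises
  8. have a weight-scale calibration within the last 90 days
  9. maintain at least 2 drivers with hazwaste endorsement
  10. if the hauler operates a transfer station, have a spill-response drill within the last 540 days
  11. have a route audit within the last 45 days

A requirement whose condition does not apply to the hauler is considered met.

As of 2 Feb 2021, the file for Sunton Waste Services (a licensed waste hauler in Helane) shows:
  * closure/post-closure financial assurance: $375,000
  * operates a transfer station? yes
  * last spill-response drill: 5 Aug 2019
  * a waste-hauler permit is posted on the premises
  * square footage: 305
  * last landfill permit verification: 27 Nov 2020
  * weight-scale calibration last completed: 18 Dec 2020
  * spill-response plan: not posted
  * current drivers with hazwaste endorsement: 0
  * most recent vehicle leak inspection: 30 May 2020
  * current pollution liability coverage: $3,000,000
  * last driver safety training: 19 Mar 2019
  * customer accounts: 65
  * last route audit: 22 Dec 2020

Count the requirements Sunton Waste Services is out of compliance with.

5

1. vehicle leak inspection 248 days ago vs limit 270 → met
2. pollution liability coverage $3,000,000 ≥ $2,925,000 → met
3. driver safety training 686 days ago vs limit 540 → not met
4. closure/post-closure financial assurance $375,000 ≥ $375,000 → met
5. landfill permit verification 67 days ago vs limit 60 → not met
6. spill-response plan absent → not met
7. waste-hauler permit present → met
8. weight-scale calibration 46 days ago vs limit 90 → met
9. drivers with hazwaste endorsement 0 < 2 → not met
10. condition 'operates a transfer station' holds; spill-response drill 547 days ago vs limit 540 → not met
11. route audit 42 days ago vs limit 45 → met
Not met: 5 of 11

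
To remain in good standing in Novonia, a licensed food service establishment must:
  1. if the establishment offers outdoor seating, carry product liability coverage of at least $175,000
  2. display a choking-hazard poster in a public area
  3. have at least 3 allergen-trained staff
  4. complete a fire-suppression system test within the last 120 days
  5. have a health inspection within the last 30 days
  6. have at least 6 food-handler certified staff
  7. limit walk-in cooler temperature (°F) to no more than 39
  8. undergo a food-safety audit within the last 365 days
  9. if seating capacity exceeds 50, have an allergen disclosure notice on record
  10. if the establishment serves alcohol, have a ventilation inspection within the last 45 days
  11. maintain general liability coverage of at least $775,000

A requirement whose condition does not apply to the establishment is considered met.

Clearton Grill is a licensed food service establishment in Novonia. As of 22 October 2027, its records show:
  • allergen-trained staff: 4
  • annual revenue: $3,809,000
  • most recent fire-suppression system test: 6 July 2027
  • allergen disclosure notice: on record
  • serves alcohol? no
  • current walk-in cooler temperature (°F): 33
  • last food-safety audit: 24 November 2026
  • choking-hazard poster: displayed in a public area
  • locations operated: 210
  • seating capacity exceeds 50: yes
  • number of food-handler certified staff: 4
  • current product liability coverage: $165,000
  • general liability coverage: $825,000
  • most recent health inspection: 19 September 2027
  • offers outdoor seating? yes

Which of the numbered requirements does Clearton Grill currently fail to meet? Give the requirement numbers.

1, 5, 6

1. condition 'offers outdoor seating' holds; product liability coverage $165,000 < $175,000 → not met
2. choking-hazard poster present → met
3. allergen-trained staff 4 ≥ 3 → met
4. fire-suppression system test 108 days ago vs limit 120 → met
5. health inspection 33 days ago vs limit 30 → not met
6. food-handler certified staff 4 < 6 → not met
7. walk-in cooler temperature (°F) 33 ≤ 39 → met
8. food-safety audit 332 days ago vs limit 365 → met
9. condition 'seating capacity exceeds 50' holds; allergen disclosure notice present → met
10. condition 'serves alcohol' does not hold → requirement n/a → met
11. general liability coverage $825,000 ≥ $775,000 → met
Not met: 1, 5, 6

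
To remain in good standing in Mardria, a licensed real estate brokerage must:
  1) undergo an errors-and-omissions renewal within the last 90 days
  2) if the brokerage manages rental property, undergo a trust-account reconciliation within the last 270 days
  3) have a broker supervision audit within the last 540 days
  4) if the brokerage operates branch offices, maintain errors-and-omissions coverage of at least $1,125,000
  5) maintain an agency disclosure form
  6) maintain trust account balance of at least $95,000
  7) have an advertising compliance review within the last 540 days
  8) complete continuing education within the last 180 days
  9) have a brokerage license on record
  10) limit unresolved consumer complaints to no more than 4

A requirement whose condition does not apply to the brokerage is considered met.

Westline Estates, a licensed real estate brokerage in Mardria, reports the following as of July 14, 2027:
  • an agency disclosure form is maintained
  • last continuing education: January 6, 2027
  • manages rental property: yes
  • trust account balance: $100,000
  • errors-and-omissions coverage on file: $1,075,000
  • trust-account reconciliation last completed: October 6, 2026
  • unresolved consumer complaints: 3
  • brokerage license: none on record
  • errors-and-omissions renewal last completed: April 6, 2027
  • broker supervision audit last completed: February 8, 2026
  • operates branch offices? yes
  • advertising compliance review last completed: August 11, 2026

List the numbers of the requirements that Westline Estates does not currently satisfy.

1. errors-and-omissions renewal 99 days ago vs limit 90 → not met
2. condition 'manages rental property' holds; trust-account reconciliation 281 days ago vs limit 270 → not met
3. broker supervision audit 521 days ago vs limit 540 → met
4. condition 'operates branch offices' holds; errors-and-omissions coverage $1,075,000 < $1,125,000 → not met
5. agency disclosure form present → met
6. trust account balance $100,000 ≥ $95,000 → met
7. advertising compliance review 337 days ago vs limit 540 → met
8. continuing education 189 days ago vs limit 180 → not met
9. brokerage license absent → not met
10. unresolved consumer complaints 3 ≤ 4 → met
Not met: 1, 2, 4, 8, 9

1, 2, 4, 8, 9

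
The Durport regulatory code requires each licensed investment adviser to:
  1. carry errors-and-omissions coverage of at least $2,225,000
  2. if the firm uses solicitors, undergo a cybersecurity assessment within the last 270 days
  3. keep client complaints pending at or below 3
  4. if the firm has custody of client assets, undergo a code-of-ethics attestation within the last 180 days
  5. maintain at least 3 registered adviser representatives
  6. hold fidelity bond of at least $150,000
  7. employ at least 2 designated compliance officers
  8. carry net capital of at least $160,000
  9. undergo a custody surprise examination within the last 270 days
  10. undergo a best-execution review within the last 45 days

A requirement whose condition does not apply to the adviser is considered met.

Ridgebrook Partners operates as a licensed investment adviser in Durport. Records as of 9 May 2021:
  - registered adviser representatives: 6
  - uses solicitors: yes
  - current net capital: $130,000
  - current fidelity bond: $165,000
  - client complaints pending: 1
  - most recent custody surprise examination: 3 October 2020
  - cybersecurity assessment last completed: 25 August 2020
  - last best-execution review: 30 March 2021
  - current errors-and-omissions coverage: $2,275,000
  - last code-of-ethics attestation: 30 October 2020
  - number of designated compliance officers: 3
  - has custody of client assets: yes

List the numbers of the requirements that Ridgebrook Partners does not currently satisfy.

1. errors-and-omissions coverage $2,275,000 ≥ $2,225,000 → met
2. condition 'uses solicitors' holds; cybersecurity assessment 257 days ago vs limit 270 → met
3. client complaints pending 1 ≤ 3 → met
4. condition 'has custody of client assets' holds; code-of-ethics attestation 191 days ago vs limit 180 → not met
5. registered adviser representatives 6 ≥ 3 → met
6. fidelity bond $165,000 ≥ $150,000 → met
7. designated compliance officers 3 ≥ 2 → met
8. net capital $130,000 < $160,000 → not met
9. custody surprise examination 218 days ago vs limit 270 → met
10. best-execution review 40 days ago vs limit 45 → met
Not met: 4, 8

4, 8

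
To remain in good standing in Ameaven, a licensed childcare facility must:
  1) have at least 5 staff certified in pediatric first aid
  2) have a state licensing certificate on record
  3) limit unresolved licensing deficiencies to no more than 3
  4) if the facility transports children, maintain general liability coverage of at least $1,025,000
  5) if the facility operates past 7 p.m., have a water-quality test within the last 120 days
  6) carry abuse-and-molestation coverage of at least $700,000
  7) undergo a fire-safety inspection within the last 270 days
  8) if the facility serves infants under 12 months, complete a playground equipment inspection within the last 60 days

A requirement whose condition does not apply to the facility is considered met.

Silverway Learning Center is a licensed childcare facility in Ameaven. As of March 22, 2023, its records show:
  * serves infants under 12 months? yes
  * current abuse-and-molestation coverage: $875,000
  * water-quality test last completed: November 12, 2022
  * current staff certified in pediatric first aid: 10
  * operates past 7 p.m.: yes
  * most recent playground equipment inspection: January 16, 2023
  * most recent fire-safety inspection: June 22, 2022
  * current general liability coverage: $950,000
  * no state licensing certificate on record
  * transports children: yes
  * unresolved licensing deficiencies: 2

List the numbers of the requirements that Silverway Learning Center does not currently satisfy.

1. staff certified in pediatric first aid 10 ≥ 5 → met
2. state licensing certificate absent → not met
3. unresolved licensing deficiencies 2 ≤ 3 → met
4. condition 'transports children' holds; general liability coverage $950,000 < $1,025,000 → not met
5. condition 'operates past 7 p.m.' holds; water-quality test 130 days ago vs limit 120 → not met
6. abuse-and-molestation coverage $875,000 ≥ $700,000 → met
7. fire-safety inspection 273 days ago vs limit 270 → not met
8. condition 'serves infants under 12 months' holds; playground equipment inspection 65 days ago vs limit 60 → not met
Not met: 2, 4, 5, 7, 8

2, 4, 5, 7, 8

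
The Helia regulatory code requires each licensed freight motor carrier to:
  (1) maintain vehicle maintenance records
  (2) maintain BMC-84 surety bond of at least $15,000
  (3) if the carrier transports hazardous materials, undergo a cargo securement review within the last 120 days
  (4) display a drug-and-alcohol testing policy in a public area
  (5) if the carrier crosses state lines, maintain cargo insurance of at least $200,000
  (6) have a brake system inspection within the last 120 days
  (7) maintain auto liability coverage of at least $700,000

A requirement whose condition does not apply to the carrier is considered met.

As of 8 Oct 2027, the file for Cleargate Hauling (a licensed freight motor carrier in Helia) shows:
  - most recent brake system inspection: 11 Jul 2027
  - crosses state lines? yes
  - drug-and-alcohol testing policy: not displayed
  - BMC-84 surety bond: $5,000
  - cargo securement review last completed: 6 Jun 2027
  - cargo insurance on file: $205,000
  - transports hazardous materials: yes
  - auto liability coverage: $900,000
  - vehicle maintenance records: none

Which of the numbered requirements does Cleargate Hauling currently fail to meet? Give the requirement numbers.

1. vehicle maintenance records absent → not met
2. BMC-84 surety bond $5,000 < $15,000 → not met
3. condition 'transports hazardous materials' holds; cargo securement review 124 days ago vs limit 120 → not met
4. drug-and-alcohol testing policy absent → not met
5. condition 'crosses state lines' holds; cargo insurance $205,000 ≥ $200,000 → met
6. brake system inspection 89 days ago vs limit 120 → met
7. auto liability coverage $900,000 ≥ $700,000 → met
Not met: 1, 2, 3, 4

1, 2, 3, 4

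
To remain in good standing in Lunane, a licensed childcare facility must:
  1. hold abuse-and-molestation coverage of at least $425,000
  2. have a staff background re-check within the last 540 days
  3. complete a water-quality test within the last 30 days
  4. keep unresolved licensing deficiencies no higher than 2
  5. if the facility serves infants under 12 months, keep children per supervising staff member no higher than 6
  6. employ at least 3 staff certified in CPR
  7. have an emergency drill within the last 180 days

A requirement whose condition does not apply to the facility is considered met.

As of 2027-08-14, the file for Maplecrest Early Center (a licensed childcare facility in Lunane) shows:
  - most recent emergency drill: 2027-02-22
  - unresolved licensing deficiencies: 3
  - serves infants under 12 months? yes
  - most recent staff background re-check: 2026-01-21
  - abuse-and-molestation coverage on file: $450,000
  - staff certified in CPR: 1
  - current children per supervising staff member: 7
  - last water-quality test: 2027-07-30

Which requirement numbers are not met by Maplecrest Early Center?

2, 4, 5, 6

1. abuse-and-molestation coverage $450,000 ≥ $425,000 → met
2. staff background re-check 570 days ago vs limit 540 → not met
3. water-quality test 15 days ago vs limit 30 → met
4. unresolved licensing deficiencies 3 > 2 → not met
5. condition 'serves infants under 12 months' holds; children per supervising staff member 7 > 6 → not met
6. staff certified in CPR 1 < 3 → not met
7. emergency drill 173 days ago vs limit 180 → met
Not met: 2, 4, 5, 6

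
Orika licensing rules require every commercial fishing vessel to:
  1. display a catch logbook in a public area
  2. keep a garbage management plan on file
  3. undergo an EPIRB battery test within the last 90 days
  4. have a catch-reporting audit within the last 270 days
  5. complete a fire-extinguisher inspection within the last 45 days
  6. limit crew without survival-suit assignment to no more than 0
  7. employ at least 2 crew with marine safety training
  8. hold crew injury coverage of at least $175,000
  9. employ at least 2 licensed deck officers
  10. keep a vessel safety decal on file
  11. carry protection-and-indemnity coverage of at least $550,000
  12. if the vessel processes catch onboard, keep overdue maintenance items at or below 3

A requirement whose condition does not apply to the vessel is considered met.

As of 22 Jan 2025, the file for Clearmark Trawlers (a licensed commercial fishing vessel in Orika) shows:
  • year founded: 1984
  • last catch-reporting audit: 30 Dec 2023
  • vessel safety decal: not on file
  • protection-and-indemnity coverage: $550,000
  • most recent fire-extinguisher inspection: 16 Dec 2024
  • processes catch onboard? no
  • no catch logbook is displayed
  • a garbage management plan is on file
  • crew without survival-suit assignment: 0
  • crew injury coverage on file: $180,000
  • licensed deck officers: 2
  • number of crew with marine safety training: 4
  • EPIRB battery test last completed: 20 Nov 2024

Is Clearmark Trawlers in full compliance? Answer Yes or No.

1. catch logbook absent → not met
2. garbage management plan present → met
3. EPIRB battery test 63 days ago vs limit 90 → met
4. catch-reporting audit 389 days ago vs limit 270 → not met
5. fire-extinguisher inspection 37 days ago vs limit 45 → met
6. crew without survival-suit assignment 0 ≤ 0 → met
7. crew with marine safety training 4 ≥ 2 → met
8. crew injury coverage $180,000 ≥ $175,000 → met
9. licensed deck officers 2 ≥ 2 → met
10. vessel safety decal absent → not met
11. protection-and-indemnity coverage $550,000 ≥ $550,000 → met
12. condition 'processes catch onboard' does not hold → requirement n/a → met
Not met: 1, 4, 10

No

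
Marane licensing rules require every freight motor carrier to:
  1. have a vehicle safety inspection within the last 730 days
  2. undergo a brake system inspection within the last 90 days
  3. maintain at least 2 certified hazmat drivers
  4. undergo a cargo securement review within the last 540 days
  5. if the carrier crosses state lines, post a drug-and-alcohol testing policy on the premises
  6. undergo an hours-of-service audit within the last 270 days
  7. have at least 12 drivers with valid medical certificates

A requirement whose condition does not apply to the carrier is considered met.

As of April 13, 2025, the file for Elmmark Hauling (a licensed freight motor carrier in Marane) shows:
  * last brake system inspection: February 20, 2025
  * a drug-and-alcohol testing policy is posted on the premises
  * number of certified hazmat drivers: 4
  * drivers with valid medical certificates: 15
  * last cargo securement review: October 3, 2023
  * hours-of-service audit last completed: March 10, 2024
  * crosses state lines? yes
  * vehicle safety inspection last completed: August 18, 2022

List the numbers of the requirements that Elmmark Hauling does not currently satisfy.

1. vehicle safety inspection 969 days ago vs limit 730 → not met
2. brake system inspection 52 days ago vs limit 90 → met
3. certified hazmat drivers 4 ≥ 2 → met
4. cargo securement review 558 days ago vs limit 540 → not met
5. condition 'crosses state lines' holds; drug-and-alcohol testing policy present → met
6. hours-of-service audit 399 days ago vs limit 270 → not met
7. drivers with valid medical certificates 15 ≥ 12 → met
Not met: 1, 4, 6

1, 4, 6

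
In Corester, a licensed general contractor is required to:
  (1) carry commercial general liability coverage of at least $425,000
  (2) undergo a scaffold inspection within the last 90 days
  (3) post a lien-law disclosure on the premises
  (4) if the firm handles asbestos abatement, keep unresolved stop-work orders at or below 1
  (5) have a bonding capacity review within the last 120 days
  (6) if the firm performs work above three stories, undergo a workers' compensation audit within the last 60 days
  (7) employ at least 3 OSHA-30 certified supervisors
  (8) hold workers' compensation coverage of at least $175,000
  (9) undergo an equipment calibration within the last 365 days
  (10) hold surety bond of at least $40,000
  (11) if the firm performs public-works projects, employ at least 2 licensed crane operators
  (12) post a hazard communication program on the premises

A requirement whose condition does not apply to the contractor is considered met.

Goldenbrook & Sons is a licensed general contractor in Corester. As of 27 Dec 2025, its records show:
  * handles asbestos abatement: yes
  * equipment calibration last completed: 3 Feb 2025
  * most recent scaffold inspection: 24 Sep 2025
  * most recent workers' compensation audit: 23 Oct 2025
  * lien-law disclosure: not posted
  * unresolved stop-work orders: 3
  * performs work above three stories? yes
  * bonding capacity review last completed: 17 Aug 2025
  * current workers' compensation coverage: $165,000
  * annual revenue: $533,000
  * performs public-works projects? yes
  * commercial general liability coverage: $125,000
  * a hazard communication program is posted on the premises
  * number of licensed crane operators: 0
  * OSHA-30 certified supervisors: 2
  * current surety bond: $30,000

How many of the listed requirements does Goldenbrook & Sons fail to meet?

10

1. commercial general liability coverage $125,000 < $425,000 → not met
2. scaffold inspection 94 days ago vs limit 90 → not met
3. lien-law disclosure absent → not met
4. condition 'handles asbestos abatement' holds; unresolved stop-work orders 3 > 1 → not met
5. bonding capacity review 132 days ago vs limit 120 → not met
6. condition 'performs work above three stories' holds; workers' compensation audit 65 days ago vs limit 60 → not met
7. OSHA-30 certified supervisors 2 < 3 → not met
8. workers' compensation coverage $165,000 < $175,000 → not met
9. equipment calibration 327 days ago vs limit 365 → met
10. surety bond $30,000 < $40,000 → not met
11. condition 'performs public-works projects' holds; licensed crane operators 0 < 2 → not met
12. hazard communication program present → met
Not met: 10 of 12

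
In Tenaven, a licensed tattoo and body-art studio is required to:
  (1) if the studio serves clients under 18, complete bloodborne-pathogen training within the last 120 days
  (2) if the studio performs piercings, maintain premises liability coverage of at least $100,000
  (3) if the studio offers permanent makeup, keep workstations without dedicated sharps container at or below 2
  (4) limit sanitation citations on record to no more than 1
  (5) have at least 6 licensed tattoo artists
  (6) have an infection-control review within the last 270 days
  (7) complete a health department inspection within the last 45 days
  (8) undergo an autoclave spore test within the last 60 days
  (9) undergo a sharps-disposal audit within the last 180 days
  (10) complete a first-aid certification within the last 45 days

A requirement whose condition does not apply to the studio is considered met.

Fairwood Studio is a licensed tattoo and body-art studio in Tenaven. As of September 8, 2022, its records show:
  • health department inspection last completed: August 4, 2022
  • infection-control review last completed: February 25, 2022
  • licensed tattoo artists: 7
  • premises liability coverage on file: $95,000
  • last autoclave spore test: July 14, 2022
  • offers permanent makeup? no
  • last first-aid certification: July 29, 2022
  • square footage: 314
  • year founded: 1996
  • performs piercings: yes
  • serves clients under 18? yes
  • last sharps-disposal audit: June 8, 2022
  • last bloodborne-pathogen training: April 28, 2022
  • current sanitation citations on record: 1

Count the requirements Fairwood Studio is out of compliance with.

2

1. condition 'serves clients under 18' holds; bloodborne-pathogen training 133 days ago vs limit 120 → not met
2. condition 'performs piercings' holds; premises liability coverage $95,000 < $100,000 → not met
3. condition 'offers permanent makeup' does not hold → requirement n/a → met
4. sanitation citations on record 1 ≤ 1 → met
5. licensed tattoo artists 7 ≥ 6 → met
6. infection-control review 195 days ago vs limit 270 → met
7. health department inspection 35 days ago vs limit 45 → met
8. autoclave spore test 56 days ago vs limit 60 → met
9. sharps-disposal audit 92 days ago vs limit 180 → met
10. first-aid certification 41 days ago vs limit 45 → met
Not met: 2 of 10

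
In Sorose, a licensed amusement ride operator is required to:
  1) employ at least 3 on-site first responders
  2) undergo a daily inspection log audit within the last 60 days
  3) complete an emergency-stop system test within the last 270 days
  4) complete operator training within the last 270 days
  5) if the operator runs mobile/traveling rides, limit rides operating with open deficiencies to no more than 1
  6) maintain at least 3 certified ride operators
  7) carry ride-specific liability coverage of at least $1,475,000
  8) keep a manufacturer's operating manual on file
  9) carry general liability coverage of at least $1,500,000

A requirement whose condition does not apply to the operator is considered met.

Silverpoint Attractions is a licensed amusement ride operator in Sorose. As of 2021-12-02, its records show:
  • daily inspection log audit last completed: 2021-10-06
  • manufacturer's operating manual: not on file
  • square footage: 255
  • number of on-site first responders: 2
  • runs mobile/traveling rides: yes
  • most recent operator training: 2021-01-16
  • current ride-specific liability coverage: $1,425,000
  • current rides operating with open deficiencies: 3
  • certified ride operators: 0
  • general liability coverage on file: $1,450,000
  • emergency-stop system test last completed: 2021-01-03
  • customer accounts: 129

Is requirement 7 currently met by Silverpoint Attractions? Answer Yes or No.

7. ride-specific liability coverage $1,425,000 < $1,475,000 → not met

No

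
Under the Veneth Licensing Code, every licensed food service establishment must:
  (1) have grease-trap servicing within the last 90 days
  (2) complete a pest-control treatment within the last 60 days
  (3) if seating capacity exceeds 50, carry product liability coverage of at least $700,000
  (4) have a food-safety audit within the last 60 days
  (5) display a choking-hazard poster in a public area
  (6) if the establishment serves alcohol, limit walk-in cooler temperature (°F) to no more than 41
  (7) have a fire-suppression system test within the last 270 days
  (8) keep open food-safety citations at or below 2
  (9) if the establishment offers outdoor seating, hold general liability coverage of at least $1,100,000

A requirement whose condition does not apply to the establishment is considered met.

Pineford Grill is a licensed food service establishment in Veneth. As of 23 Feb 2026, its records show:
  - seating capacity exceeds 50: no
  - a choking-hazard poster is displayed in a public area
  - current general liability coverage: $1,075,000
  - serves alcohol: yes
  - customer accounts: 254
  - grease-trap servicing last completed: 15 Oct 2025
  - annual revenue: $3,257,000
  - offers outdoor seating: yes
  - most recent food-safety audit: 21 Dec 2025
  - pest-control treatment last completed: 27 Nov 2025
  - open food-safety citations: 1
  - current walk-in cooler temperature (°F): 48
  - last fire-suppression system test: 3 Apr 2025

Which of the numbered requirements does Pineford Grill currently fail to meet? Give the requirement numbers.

1. grease-trap servicing 131 days ago vs limit 90 → not met
2. pest-control treatment 88 days ago vs limit 60 → not met
3. condition 'seating capacity exceeds 50' does not hold → requirement n/a → met
4. food-safety audit 64 days ago vs limit 60 → not met
5. choking-hazard poster present → met
6. condition 'serves alcohol' holds; walk-in cooler temperature (°F) 48 > 41 → not met
7. fire-suppression system test 326 days ago vs limit 270 → not met
8. open food-safety citations 1 ≤ 2 → met
9. condition 'offers outdoor seating' holds; general liability coverage $1,075,000 < $1,100,000 → not met
Not met: 1, 2, 4, 6, 7, 9

1, 2, 4, 6, 7, 9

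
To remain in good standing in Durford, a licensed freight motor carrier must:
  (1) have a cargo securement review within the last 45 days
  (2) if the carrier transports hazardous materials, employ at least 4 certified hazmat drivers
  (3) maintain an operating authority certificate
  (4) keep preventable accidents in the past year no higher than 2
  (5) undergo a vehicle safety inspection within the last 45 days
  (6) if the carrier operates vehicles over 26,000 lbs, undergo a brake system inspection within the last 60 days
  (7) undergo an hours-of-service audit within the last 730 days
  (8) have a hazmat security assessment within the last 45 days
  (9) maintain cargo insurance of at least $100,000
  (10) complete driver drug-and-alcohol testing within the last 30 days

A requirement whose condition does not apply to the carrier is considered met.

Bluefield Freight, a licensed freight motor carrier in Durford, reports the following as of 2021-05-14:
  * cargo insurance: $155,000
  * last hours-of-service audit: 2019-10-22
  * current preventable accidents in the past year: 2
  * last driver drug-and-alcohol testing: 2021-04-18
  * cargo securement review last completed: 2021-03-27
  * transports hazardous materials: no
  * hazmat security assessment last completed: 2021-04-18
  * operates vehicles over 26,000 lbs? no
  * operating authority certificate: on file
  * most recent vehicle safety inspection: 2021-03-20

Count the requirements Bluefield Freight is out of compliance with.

1. cargo securement review 48 days ago vs limit 45 → not met
2. condition 'transports hazardous materials' does not hold → requirement n/a → met
3. operating authority certificate present → met
4. preventable accidents in the past year 2 ≤ 2 → met
5. vehicle safety inspection 55 days ago vs limit 45 → not met
6. condition 'operates vehicles over 26,000 lbs' does not hold → requirement n/a → met
7. hours-of-service audit 570 days ago vs limit 730 → met
8. hazmat security assessment 26 days ago vs limit 45 → met
9. cargo insurance $155,000 ≥ $100,000 → met
10. driver drug-and-alcohol testing 26 days ago vs limit 30 → met
Not met: 2 of 10

2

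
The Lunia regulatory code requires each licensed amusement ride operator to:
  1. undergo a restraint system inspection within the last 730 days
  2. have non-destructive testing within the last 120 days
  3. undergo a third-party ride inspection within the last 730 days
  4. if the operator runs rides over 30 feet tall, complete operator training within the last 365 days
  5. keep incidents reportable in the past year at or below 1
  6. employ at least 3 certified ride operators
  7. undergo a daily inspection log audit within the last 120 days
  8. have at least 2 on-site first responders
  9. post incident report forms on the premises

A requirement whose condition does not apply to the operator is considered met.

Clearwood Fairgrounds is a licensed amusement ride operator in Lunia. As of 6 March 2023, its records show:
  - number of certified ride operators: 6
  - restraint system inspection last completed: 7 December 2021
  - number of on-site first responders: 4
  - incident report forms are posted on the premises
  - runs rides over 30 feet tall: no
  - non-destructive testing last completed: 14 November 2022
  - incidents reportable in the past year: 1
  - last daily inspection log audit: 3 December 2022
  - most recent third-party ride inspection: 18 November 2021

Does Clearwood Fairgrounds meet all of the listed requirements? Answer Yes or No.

Yes

1. restraint system inspection 454 days ago vs limit 730 → met
2. non-destructive testing 112 days ago vs limit 120 → met
3. third-party ride inspection 473 days ago vs limit 730 → met
4. condition 'runs rides over 30 feet tall' does not hold → requirement n/a → met
5. incidents reportable in the past year 1 ≤ 1 → met
6. certified ride operators 6 ≥ 3 → met
7. daily inspection log audit 93 days ago vs limit 120 → met
8. on-site first responders 4 ≥ 2 → met
9. incident report forms present → met
All met.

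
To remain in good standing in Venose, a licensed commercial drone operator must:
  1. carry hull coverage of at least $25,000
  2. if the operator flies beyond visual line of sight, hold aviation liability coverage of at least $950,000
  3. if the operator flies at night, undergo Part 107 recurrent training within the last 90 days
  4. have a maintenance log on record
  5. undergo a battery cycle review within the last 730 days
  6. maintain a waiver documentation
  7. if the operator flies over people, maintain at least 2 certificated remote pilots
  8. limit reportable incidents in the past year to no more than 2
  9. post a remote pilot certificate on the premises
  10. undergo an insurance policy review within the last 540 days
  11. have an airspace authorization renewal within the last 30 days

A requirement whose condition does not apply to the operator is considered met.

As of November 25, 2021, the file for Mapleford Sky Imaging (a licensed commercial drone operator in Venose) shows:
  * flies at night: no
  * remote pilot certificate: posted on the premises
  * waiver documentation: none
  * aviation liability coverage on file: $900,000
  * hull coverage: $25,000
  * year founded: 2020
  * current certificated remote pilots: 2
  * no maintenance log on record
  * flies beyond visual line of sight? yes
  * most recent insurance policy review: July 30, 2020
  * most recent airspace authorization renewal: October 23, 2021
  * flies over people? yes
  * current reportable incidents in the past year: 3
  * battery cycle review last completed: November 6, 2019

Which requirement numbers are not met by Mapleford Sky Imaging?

1. hull coverage $25,000 ≥ $25,000 → met
2. condition 'flies beyond visual line of sight' holds; aviation liability coverage $900,000 < $950,000 → not met
3. condition 'flies at night' does not hold → requirement n/a → met
4. maintenance log absent → not met
5. battery cycle review 750 days ago vs limit 730 → not met
6. waiver documentation absent → not met
7. condition 'flies over people' holds; certificated remote pilots 2 ≥ 2 → met
8. reportable incidents in the past year 3 > 2 → not met
9. remote pilot certificate present → met
10. insurance policy review 483 days ago vs limit 540 → met
11. airspace authorization renewal 33 days ago vs limit 30 → not met
Not met: 2, 4, 5, 6, 8, 11

2, 4, 5, 6, 8, 11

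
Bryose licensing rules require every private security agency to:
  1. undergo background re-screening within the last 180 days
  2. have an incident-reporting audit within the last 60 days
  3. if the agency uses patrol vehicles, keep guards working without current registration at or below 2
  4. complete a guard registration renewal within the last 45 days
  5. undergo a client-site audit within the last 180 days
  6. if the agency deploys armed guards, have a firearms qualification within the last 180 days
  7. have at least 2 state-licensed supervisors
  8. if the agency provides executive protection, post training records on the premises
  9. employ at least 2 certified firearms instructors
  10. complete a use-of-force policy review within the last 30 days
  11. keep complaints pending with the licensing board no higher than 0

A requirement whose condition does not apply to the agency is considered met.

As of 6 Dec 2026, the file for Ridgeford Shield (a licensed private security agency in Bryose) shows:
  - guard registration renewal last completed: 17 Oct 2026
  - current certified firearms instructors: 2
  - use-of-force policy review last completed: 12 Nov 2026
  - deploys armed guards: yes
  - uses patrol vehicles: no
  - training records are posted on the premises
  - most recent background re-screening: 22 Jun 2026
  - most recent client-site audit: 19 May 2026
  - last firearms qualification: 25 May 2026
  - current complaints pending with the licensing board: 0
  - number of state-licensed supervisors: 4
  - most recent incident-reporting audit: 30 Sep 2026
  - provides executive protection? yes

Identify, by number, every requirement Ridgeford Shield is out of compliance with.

2, 4, 5, 6

1. background re-screening 167 days ago vs limit 180 → met
2. incident-reporting audit 67 days ago vs limit 60 → not met
3. condition 'uses patrol vehicles' does not hold → requirement n/a → met
4. guard registration renewal 50 days ago vs limit 45 → not met
5. client-site audit 201 days ago vs limit 180 → not met
6. condition 'deploys armed guards' holds; firearms qualification 195 days ago vs limit 180 → not met
7. state-licensed supervisors 4 ≥ 2 → met
8. condition 'provides executive protection' holds; training records present → met
9. certified firearms instructors 2 ≥ 2 → met
10. use-of-force policy review 24 days ago vs limit 30 → met
11. complaints pending with the licensing board 0 ≤ 0 → met
Not met: 2, 4, 5, 6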